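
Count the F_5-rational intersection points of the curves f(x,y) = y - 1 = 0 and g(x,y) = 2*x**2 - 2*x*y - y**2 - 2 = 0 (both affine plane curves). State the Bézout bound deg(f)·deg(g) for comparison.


Common zeros: ∅; count = 0; Bézout bound = 2.

deg(f) = 1, deg(g) = 2, so Bézout bound = 2.
Scan x ∈ F_5. For each x, list the y ∈ F_5 with f(x, y) ≡ 0 and those with g(x, y) ≡ 0 (mod 5); the common zeros in that column are the intersection.
  x = 0: f ≡ 0 at y ∈ {1}; g ≡ 0 at y ∈ ∅; common: ∅.
  x = 1: f ≡ 0 at y ∈ {1}; g ≡ 0 at y ∈ {0, 3}; common: ∅.
  x = 2: f ≡ 0 at y ∈ {1}; g ≡ 0 at y ∈ {3}; common: ∅.
  x = 3: f ≡ 0 at y ∈ {1}; g ≡ 0 at y ∈ {2}; common: ∅.
  x = 4: f ≡ 0 at y ∈ {1}; g ≡ 0 at y ∈ {0, 2}; common: ∅.
Collecting: common zeros = ∅, so the count is 0.
Comparison with the Bézout bound: 0 ≤ 2 = deg(f)·deg(g), as expected for curves with no common component (the affine F_5-count falls short of the bound because intersections may lie at infinity, over extension fields, or carry multiplicity).


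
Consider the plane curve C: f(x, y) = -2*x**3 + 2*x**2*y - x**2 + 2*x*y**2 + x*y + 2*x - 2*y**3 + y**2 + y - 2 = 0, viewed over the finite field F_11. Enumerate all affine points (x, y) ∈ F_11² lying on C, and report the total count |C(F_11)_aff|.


Affine F_11-points: {(0, 3), (0, 4), (0, 10), (1, 8), (2, 4), (2, 5), (2, 10), (4, 2), (4, 3), (4, 5), (5, 6), (5, 7), (5, 9), (6, 2), (7, 4), (8, 2)}; count = 16.

For each of the 121 pairs (x, y) ∈ F_11², evaluate f(x, y) mod 11. Record the zeros.
  x = 0: [0↦9, 1↦9, 2↦10, 3↦0, 4↦0, 5↦9, 6↦4, 7↦6, 8↦3, 9↦5, 10↦0]  zeros at y ∈ {3, 4, 10}
  x = 1: [0↦8, 1↦2, 2↦1, 3↦4, 4↦10, 5↦7, 6↦5, 7↦3, 8↦0, 9↦6, 10↦9]  zeros at y ∈ {8}
  x = 2: [0↦4, 1↦7, 2↦8, 3↦6, 4↦0, 5↦0, 6↦5, 7↦3, 8↦4, 9↦7, 10↦0]  zeros at y ∈ {4, 5, 10}
  x = 3: [0↦7, 1↦1, 2↦8, 3↦5, 4↦2, 5↦9, 6↦3, 7↦5, 8↦3, 9↦7, 10↦5]  zeros at y ∈ ∅
  x = 4: [0↦5, 1↦5, 2↦0, 3↦0, 4↦4, 5↦0, 6↦9, 7↦8, 8↦7, 9↦5, 10↦1]  zeros at y ∈ {2, 3, 5}
  x = 5: [0↦8, 1↦7, 2↦5, 3↦1, 4↦5, 5↦5, 6↦0, 7↦0, 8↦4, 9↦0, 10↦9]  zeros at y ∈ {6, 7, 9}
  x = 6: [0↦4, 1↦6, 2↦0, 3↦7, 4↦4, 5↦1, 6↦8, 7↦2, 8↦4, 9↦2, 10↦6]  zeros at y ∈ {2}
  x = 7: [0↦3, 1↦1, 2↦6, 3↦6, 4↦0, 5↦9, 6↦10, 7↦2, 8↦6, 9↦10, 10↦2]  zeros at y ∈ {4}
  x = 8: [0↦4, 1↦2, 2↦0, 3↦8, 4↦3, 5↦6, 6↦5, 7↦10, 8↦9, 9↦1, 10↦7]  zeros at y ∈ {2}
  x = 9: [0↦6, 1↦8, 2↦3, 3↦1, 4↦1, 5↦2, 6↦3, 7↦3, 8↦1, 9↦7, 10↦9]  zeros at y ∈ ∅
  x = 10: [0↦8, 1↦7, 2↦3, 3↦6, 4↦4, 5↦7, 6↦3, 7↦2, 8↦3, 9↦5, 10↦7]  zeros at y ∈ ∅
Collecting zeros: affine points = {(0, 3), (0, 4), (0, 10), (1, 8), (2, 4), (2, 5), (2, 10), (4, 2), (4, 3), (4, 5), (5, 6), (5, 7), (5, 9), (6, 2), (7, 4), (8, 2)}.
Total count |C(F_11)_aff| = 16.


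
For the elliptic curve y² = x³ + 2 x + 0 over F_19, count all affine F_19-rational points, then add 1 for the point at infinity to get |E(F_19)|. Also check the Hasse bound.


Affine points = {(0, 0), (6, 0), (9, 5), (9, 14), (11, 2), (11, 17), (12, 2), (12, 17), (13, 0), (14, 6), (14, 13), (15, 2), (15, 17), (16, 9), (16, 10), (17, 8), (17, 11), (18, 4), (18, 15)}; affine count = 19; |E(F_19)| = 20.

Discriminant check: Δ ∝ 4a³ + 27b² = 4·2³ + 27·0² = 4·8 + 27·0 ≡ 13 (mod 19). Nonzero ⇒ E is nonsingular.
For each x ∈ F_19, compute rhs = x³ + 2·x + 0 mod 19, then count y ∈ F_19 with y² ≡ rhs.
  x = 0: rhs = 0, matching y values: 0 (1 points).
  x = 1: rhs = 3, matching y values: none (0 points).
  x = 2: rhs = 12, matching y values: none (0 points).
  x = 3: rhs = 14, matching y values: none (0 points).
  x = 4: rhs = 15, matching y values: none (0 points).
  x = 5: rhs = 2, matching y values: none (0 points).
  x = 6: rhs = 0, matching y values: 0 (1 points).
  x = 7: rhs = 15, matching y values: none (0 points).
  x = 8: rhs = 15, matching y values: none (0 points).
  x = 9: rhs = 6, matching y values: 5, 14 (2 points).
  x = 10: rhs = 13, matching y values: none (0 points).
  x = 11: rhs = 4, matching y values: 2, 17 (2 points).
  x = 12: rhs = 4, matching y values: 2, 17 (2 points).
  x = 13: rhs = 0, matching y values: 0 (1 points).
  x = 14: rhs = 17, matching y values: 6, 13 (2 points).
  x = 15: rhs = 4, matching y values: 2, 17 (2 points).
  x = 16: rhs = 5, matching y values: 9, 10 (2 points).
  x = 17: rhs = 7, matching y values: 8, 11 (2 points).
  x = 18: rhs = 16, matching y values: 4, 15 (2 points).
Total affine count: 19.
Full point count |E(F_19)| = 19 + 1 = 20.
Hasse bound: |20 − (19+1)| = |0| = 0 ≤ 2√19 ≈ 8.7178 ✓.


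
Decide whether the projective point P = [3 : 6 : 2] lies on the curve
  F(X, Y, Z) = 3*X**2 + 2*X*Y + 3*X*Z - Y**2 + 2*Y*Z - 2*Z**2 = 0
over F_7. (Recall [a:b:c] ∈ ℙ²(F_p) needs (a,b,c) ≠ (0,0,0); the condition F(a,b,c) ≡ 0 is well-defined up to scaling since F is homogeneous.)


F(3,6,2) ≡ 5 (mod 7); P is NOT on the curve.

Evaluate F(3, 6, 2) term-by-term (mod 7).
  3*X**2 ↦ 3·9·1·1 = 27
  2*X*Y ↦ 2·3·6·1 = 36
  3*X*Z ↦ 3·3·1·2 = 18
  -Y**2 ↦ -1·1·36·1 = -36
  2*Y*Z ↦ 2·1·6·2 = 24
  -2*Z**2 ↦ -2·1·1·4 = -8
Sum: F(3, 6, 2) = (27) + (36) + (18) + (-36) + (24) + (-8) = 61.
Reducing mod 7: 61 ≡ 5 (mod 7).
Since F(a, b, c) ≡ 5 ≠ 0 (mod 7), P does NOT lie on the curve.


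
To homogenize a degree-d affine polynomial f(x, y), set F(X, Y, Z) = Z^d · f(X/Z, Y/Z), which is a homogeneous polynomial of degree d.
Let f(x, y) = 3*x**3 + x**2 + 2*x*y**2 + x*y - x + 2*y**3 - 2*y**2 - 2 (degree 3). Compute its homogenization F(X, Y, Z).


F(X, Y, Z) = 3*X**3 + X**2*Z + 2*X*Y**2 + X*Y*Z - X*Z**2 + 2*Y**3 - 2*Y**2*Z - 2*Z**3

deg(f) = 3.
Substitute x = X/Z, y = Y/Z into f, then multiply by Z^3.
  monomial 3·x^3·y^0 ↦ 3·X^3·Y^0·Z^0.
  monomial 1·x^2·y^0 ↦ 1·X^2·Y^0·Z^1.
  monomial 2·x^1·y^2 ↦ 2·X^1·Y^2·Z^0.
  monomial 1·x^1·y^1 ↦ 1·X^1·Y^1·Z^1.
  monomial -1·x^1·y^0 ↦ -1·X^1·Y^0·Z^2.
  monomial 2·x^0·y^3 ↦ 2·X^0·Y^3·Z^0.
  monomial -2·x^0·y^2 ↦ -2·X^0·Y^2·Z^1.
  monomial -2·x^0·y^0 ↦ -2·X^0·Y^0·Z^3.
Collecting: F(X, Y, Z) = 3*X**3 + X**2*Z + 2*X*Y**2 + X*Y*Z - X*Z**2 + 2*Y**3 - 2*Y**2*Z - 2*Z**3.


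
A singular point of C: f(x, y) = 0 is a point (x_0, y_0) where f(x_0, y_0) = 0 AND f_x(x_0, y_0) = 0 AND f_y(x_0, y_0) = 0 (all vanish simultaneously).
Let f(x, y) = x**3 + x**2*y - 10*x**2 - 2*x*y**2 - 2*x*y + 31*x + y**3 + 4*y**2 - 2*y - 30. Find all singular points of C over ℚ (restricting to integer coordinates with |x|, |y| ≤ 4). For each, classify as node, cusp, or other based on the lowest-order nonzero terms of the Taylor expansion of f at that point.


Singular points: {(3, 1)}; classification: cusp.

Compute partial derivatives:
  f_x = 3*x**2 + 2*x*y - 20*x - 2*y**2 - 2*y + 31.
  f_y = x**2 - 4*x*y - 2*x + 3*y**2 + 8*y - 2.
Scan x_0 ∈ {−4, ..., 4}. For each x_0, f_y(x_0, y) is a polynomial in y; find its integer roots y ∈ {−4, ..., 4}, then test f_x and f at those candidates.
  x = -4: f_y(-4, y) = 3*y**2 + 24*y + 22; no integer root y with |y| ≤ 4.
  x = -3: f_y(-3, y) = 3*y**2 + 20*y + 13; no integer root y with |y| ≤ 4.
  x = -2: f_y(-2, y) = 3*y**2 + 16*y + 6; no integer root y with |y| ≤ 4.
  x = -1: f_y(-1, y) = 3*y**2 + 12*y + 1; no integer root y with |y| ≤ 4.
  x = 0: f_y(0, y) = 3*y**2 + 8*y - 2; no integer root y with |y| ≤ 4.
  x = 1: f_y(1, y) = 3*y**2 + 4*y - 3; no integer root y with |y| ≤ 4.
  x = 2: f_y(2, y) = 3*y**2 - 2; no integer root y with |y| ≤ 4.
  x = 3: f_y(3, y) = 3*y**2 - 4*y + 1; vanishes at y ∈ {1}. (3, 1): f_x = 0, f = 0 — SINGULAR.
  x = 4: f_y(4, y) = 3*y**2 - 8*y + 6; no integer root y with |y| ≤ 4.
Only singular point on the grid: (3, 1).
Classify: substitute x = 3 + u, y = 1 + v and expand: f = u**3 + u**2*v - 2*u*v**2 + v**3 + v**2.
No constant or linear terms (consistent with a singular point). Quadratic part: v**2. Cubic part: u**3 + u**2*v - 2*u*v**2 + v**3.
The quadratic part v**2 is a perfect square, so there is a single (double) tangent line v = 0, i.e. y = 1. Restricting the cubic part to that line (v = 0) leaves u**3 ≠ 0, so f is not divisible by v and the branch is v² ≈ -u**3 to lowest order — this is a cusp.
Classification: cusp.


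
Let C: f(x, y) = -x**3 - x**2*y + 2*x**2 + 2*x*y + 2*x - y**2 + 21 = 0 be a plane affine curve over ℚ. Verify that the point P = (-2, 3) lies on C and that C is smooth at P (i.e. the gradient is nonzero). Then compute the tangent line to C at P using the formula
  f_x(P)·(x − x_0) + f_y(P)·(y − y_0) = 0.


Tangent line at P: 42 - 14*y = 0.

Step 1: f(-2, 3) = 0, so P lies on C.
Step 2: partial derivatives
  f_x(x, y) = -3*x**2 - 2*x*y + 4*x + 2*y + 2, f_y(x, y) = -x**2 + 2*x - 2*y.
  f_x(P) = 0, f_y(P) = -14 (gradient nonzero, so P is smooth).
Step 3: tangent line at P: 0·(x − -2) + -14·(y − 3) = 0.
Expanding: 42 - 14*y = 0.


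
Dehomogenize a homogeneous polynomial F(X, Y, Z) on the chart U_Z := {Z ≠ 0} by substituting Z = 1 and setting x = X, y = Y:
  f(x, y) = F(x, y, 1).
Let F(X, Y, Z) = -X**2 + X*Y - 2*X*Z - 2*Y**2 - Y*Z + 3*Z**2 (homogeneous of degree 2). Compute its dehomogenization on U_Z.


f(x, y) = -x**2 + x*y - 2*x - 2*y**2 - y + 3

On U_Z we set Z = 1. Each monomial c·X^i·Y^j·Z^k in F becomes c·x^i·y^j·1^k = c·x^i·y^j.
Substituting Z = 1: F(X, Y, 1) = -x**2 + x*y - 2*x - 2*y**2 - y + 3.
Note: deg(f) ≤ deg(F) = 2; strict inequality happens when F is divisible by Z (lost terms).


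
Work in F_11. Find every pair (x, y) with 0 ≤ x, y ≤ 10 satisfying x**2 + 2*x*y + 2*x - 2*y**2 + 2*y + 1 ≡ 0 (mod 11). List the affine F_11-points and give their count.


Affine F_11-points: {(0, 3), (0, 9), (1, 6), (1, 7), (2, 5), (2, 9), (3, 1), (3, 3), (4, 1), (4, 4), (5, 7), (5, 10), (6, 8), (6, 10), (7, 2), (7, 6), (8, 4), (8, 5), (9, 2), (9, 8), (10, 0)}; count = 21.

For each of the 121 pairs (x, y) ∈ F_11², evaluate f(x, y) mod 11. Record the zeros.
  x = 0: [0↦1, 1↦1, 2↦8, 3↦0, 4↦10, 5↦5, 6↦7, 7↦5, 8↦10, 9↦0, 10↦8]  zeros at y ∈ {3, 9}
  x = 1: [0↦4, 1↦6, 2↦4, 3↦9, 4↦10, 5↦7, 6↦0, 7↦0, 8↦7, 9↦10, 10↦9]  zeros at y ∈ {6, 7}
  x = 2: [0↦9, 1↦2, 2↦2, 3↦9, 4↦1, 5↦0, 6↦6, 7↦8, 8↦6, 9↦0, 10↦1]  zeros at y ∈ {5, 9}
  x = 3: [0↦5, 1↦0, 2↦2, 3↦0, 4↦5, 5↦6, 6↦3, 7↦7, 8↦7, 9↦3, 10↦6]  zeros at y ∈ {1, 3}
  x = 4: [0↦3, 1↦0, 2↦4, 3↦4, 4↦0, 5↦3, 6↦2, 7↦8, 8↦10, 9↦8, 10↦2]  zeros at y ∈ {1, 4}
  x = 5: [0↦3, 1↦2, 2↦8, 3↦10, 4↦8, 5↦2, 6↦3, 7↦0, 8↦4, 9↦4, 10↦0]  zeros at y ∈ {7, 10}
  x = 6: [0↦5, 1↦6, 2↦3, 3↦7, 4↦7, 5↦3, 6↦6, 7↦5, 8↦0, 9↦2, 10↦0]  zeros at y ∈ {8, 10}
  x = 7: [0↦9, 1↦1, 2↦0, 3↦6, 4↦8, 5↦6, 6↦0, 7↦1, 8↦9, 9↦2, 10↦2]  zeros at y ∈ {2, 6}
  x = 8: [0↦4, 1↦9, 2↦10, 3↦7, 4↦0, 5↦0, 6↦7, 7↦10, 8↦9, 9↦4, 10↦6]  zeros at y ∈ {4, 5}
  x = 9: [0↦1, 1↦8, 2↦0, 3↦10, 4↦5, 5↦7, 6↦5, 7↦10, 8↦0, 9↦8, 10↦1]  zeros at y ∈ {2, 8}
  x = 10: [0↦0, 1↦9, 2↦3, 3↦4, 4↦1, 5↦5, 6↦5, 7↦1, 8↦4, 9↦3, 10↦9]  zeros at y ∈ {0}
Collecting zeros: affine points = {(0, 3), (0, 9), (1, 6), (1, 7), (2, 5), (2, 9), (3, 1), (3, 3), (4, 1), (4, 4), (5, 7), (5, 10), (6, 8), (6, 10), (7, 2), (7, 6), (8, 4), (8, 5), (9, 2), (9, 8), (10, 0)}.
Total count |C(F_11)_aff| = 21.


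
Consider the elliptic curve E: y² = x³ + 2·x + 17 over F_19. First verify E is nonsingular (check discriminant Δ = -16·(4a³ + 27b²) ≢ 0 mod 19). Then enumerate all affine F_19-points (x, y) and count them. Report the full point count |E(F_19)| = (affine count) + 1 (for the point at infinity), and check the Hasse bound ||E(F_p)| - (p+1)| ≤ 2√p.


Affine points = {(0, 6), (0, 13), (1, 1), (1, 18), (5, 0), (6, 6), (6, 13), (9, 2), (9, 17), (10, 7), (10, 12), (13, 6), (13, 13), (17, 9), (17, 10)}; affine count = 15; |E(F_19)| = 16.

Discriminant check: Δ ∝ 4a³ + 27b² = 4·2³ + 27·17² = 4·8 + 27·289 ≡ 7 (mod 19). Nonzero ⇒ E is nonsingular.
For each x ∈ F_19, compute rhs = x³ + 2·x + 17 mod 19, then count y ∈ F_19 with y² ≡ rhs.
  x = 0: rhs = 17, matching y values: 6, 13 (2 points).
  x = 1: rhs = 1, matching y values: 1, 18 (2 points).
  x = 2: rhs = 10, matching y values: none (0 points).
  x = 3: rhs = 12, matching y values: none (0 points).
  x = 4: rhs = 13, matching y values: none (0 points).
  x = 5: rhs = 0, matching y values: 0 (1 points).
  x = 6: rhs = 17, matching y values: 6, 13 (2 points).
  x = 7: rhs = 13, matching y values: none (0 points).
  x = 8: rhs = 13, matching y values: none (0 points).
  x = 9: rhs = 4, matching y values: 2, 17 (2 points).
  x = 10: rhs = 11, matching y values: 7, 12 (2 points).
  x = 11: rhs = 2, matching y values: none (0 points).
  x = 12: rhs = 2, matching y values: none (0 points).
  x = 13: rhs = 17, matching y values: 6, 13 (2 points).
  x = 14: rhs = 15, matching y values: none (0 points).
  x = 15: rhs = 2, matching y values: none (0 points).
  x = 16: rhs = 3, matching y values: none (0 points).
  x = 17: rhs = 5, matching y values: 9, 10 (2 points).
  x = 18: rhs = 14, matching y values: none (0 points).
Total affine count: 15.
Full point count |E(F_19)| = 15 + 1 = 16.
Hasse bound: |16 − (19+1)| = |-4| = 4 ≤ 2√19 ≈ 8.7178 ✓.


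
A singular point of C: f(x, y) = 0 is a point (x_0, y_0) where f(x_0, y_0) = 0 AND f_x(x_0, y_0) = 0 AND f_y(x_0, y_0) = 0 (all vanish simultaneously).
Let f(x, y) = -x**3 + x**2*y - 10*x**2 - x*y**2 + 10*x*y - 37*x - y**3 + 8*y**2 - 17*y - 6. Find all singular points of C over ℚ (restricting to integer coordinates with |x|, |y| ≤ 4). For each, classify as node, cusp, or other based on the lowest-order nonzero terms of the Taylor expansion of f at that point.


Singular points: {(-2, 3)}; classification: node.

Compute partial derivatives:
  f_x = -3*x**2 + 2*x*y - 20*x - y**2 + 10*y - 37.
  f_y = x**2 - 2*x*y + 10*x - 3*y**2 + 16*y - 17.
Scan x_0 ∈ {−4, ..., 4}. For each x_0, f_y(x_0, y) is a polynomial in y; find its integer roots y ∈ {−4, ..., 4}, then test f_x and f at those candidates.
  x = -4: f_y(-4, y) = -3*y**2 + 24*y - 41; no integer root y with |y| ≤ 4.
  x = -3: f_y(-3, y) = -3*y**2 + 22*y - 38; no integer root y with |y| ≤ 4.
  x = -2: f_y(-2, y) = -3*y**2 + 20*y - 33; vanishes at y ∈ {3}. (-2, 3): f_x = 0, f = 0 — SINGULAR.
  x = -1: f_y(-1, y) = -3*y**2 + 18*y - 26; no integer root y with |y| ≤ 4.
  x = 0: f_y(0, y) = -3*y**2 + 16*y - 17; no integer root y with |y| ≤ 4.
  x = 1: f_y(1, y) = -3*y**2 + 14*y - 6; no integer root y with |y| ≤ 4.
  x = 2: f_y(2, y) = -3*y**2 + 12*y + 7; no integer root y with |y| ≤ 4.
  x = 3: f_y(3, y) = -3*y**2 + 10*y + 22; no integer root y with |y| ≤ 4.
  x = 4: f_y(4, y) = -3*y**2 + 8*y + 39; no integer root y with |y| ≤ 4.
Only singular point on the grid: (-2, 3).
Classify: substitute x = -2 + u, y = 3 + v and expand: f = -u**3 + u**2*v - u**2 - u*v**2 - v**3 + v**2.
No constant or linear terms (consistent with a singular point). Quadratic part: -u**2 + v**2. Cubic part: -u**3 + u**2*v - u*v**2 - v**3.
The quadratic part v**2 - u**2 = (v − u)(v + u) splits into two distinct linear factors, so there are two distinct tangent lines y − 3 = ±(x − -2) — this is a node (ordinary double point).
Classification: node.


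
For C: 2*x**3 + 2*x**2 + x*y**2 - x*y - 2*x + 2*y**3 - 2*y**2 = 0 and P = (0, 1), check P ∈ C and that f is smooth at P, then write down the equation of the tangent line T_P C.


Tangent line at P: -2*x + 2*y - 2 = 0.

Step 1: f(0, 1) = 0, so P lies on C.
Step 2: partial derivatives
  f_x(x, y) = 6*x**2 + 4*x + y**2 - y - 2, f_y(x, y) = 2*x*y - x + 6*y**2 - 4*y.
  f_x(P) = -2, f_y(P) = 2 (gradient nonzero, so P is smooth).
Step 3: tangent line at P: -2·(x − 0) + 2·(y − 1) = 0.
Expanding: -2*x + 2*y - 2 = 0.


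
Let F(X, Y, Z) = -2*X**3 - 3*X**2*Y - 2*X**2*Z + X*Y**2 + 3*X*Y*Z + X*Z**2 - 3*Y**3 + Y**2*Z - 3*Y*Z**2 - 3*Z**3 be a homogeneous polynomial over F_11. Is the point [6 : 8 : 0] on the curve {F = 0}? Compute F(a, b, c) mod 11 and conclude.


F(6,8,0) ≡ 5 (mod 11); P is NOT on the curve.

Evaluate F(6, 8, 0) term-by-term (mod 11).
  -2*X**3 ↦ -2·216·1·1 = -432
  -3*X**2*Y ↦ -3·36·8·1 = -864
  -2*X**2*Z ↦ -2·36·1·0 = 0
  X*Y**2 ↦ 1·6·64·1 = 384
  3*X*Y*Z ↦ 3·6·8·0 = 0
  X*Z**2 ↦ 1·6·1·0 = 0
  -3*Y**3 ↦ -3·1·512·1 = -1536
  Y**2*Z ↦ 1·1·64·0 = 0
  -3*Y*Z**2 ↦ -3·1·8·0 = 0
  -3*Z**3 ↦ -3·1·1·0 = 0
Sum: F(6, 8, 0) = (-432) + (-864) + (0) + (384) + (0) + (0) + (-1536) + (0) + (0) + (0) = -2448.
Reducing mod 11: -2448 ≡ 5 (mod 11).
Since F(a, b, c) ≡ 5 ≠ 0 (mod 11), P does NOT lie on the curve.


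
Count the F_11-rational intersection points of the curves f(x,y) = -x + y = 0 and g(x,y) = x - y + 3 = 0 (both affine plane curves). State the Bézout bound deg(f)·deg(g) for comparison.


Common zeros: ∅; count = 0; Bézout bound = 1.

deg(f) = 1, deg(g) = 1, so Bézout bound = 1.
Scan x ∈ F_11. For each x, list the y ∈ F_11 with f(x, y) ≡ 0 and those with g(x, y) ≡ 0 (mod 11); the common zeros in that column are the intersection.
  x = 0: f ≡ 0 at y ∈ {0}; g ≡ 0 at y ∈ {3}; common: ∅.
  x = 1: f ≡ 0 at y ∈ {1}; g ≡ 0 at y ∈ {4}; common: ∅.
  x = 2: f ≡ 0 at y ∈ {2}; g ≡ 0 at y ∈ {5}; common: ∅.
  x = 3: f ≡ 0 at y ∈ {3}; g ≡ 0 at y ∈ {6}; common: ∅.
  x = 4: f ≡ 0 at y ∈ {4}; g ≡ 0 at y ∈ {7}; common: ∅.
  x = 5: f ≡ 0 at y ∈ {5}; g ≡ 0 at y ∈ {8}; common: ∅.
  x = 6: f ≡ 0 at y ∈ {6}; g ≡ 0 at y ∈ {9}; common: ∅.
  x = 7: f ≡ 0 at y ∈ {7}; g ≡ 0 at y ∈ {10}; common: ∅.
  x = 8: f ≡ 0 at y ∈ {8}; g ≡ 0 at y ∈ {0}; common: ∅.
  x = 9: f ≡ 0 at y ∈ {9}; g ≡ 0 at y ∈ {1}; common: ∅.
  x = 10: f ≡ 0 at y ∈ {10}; g ≡ 0 at y ∈ {2}; common: ∅.
Collecting: common zeros = ∅, so the count is 0.
Comparison with the Bézout bound: 0 ≤ 1 = deg(f)·deg(g), as expected for curves with no common component (the affine F_11-count falls short of the bound because intersections may lie at infinity, over extension fields, or carry multiplicity).


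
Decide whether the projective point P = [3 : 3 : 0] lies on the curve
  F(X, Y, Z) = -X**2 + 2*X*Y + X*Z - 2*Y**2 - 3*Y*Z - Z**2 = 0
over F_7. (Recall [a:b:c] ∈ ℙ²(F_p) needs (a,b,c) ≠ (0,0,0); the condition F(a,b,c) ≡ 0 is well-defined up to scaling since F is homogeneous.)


F(3,3,0) ≡ 5 (mod 7); P is NOT on the curve.

Evaluate F(3, 3, 0) term-by-term (mod 7).
  -X**2 ↦ -1·9·1·1 = -9
  2*X*Y ↦ 2·3·3·1 = 18
  X*Z ↦ 1·3·1·0 = 0
  -2*Y**2 ↦ -2·1·9·1 = -18
  -3*Y*Z ↦ -3·1·3·0 = 0
  -Z**2 ↦ -1·1·1·0 = 0
Sum: F(3, 3, 0) = (-9) + (18) + (0) + (-18) + (0) + (0) = -9.
Reducing mod 7: -9 ≡ 5 (mod 7).
Since F(a, b, c) ≡ 5 ≠ 0 (mod 7), P does NOT lie on the curve.


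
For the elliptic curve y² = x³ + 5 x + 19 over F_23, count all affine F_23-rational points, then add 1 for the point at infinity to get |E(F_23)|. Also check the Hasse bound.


Affine points = {(1, 5), (1, 18), (5, 10), (5, 13), (6, 9), (6, 14), (7, 11), (7, 12), (11, 5), (11, 18), (12, 6), (12, 17), (13, 2), (13, 21), (14, 2), (14, 21), (16, 3), (16, 20), (17, 7), (17, 16), (19, 2), (19, 21), (20, 0), (21, 1), (21, 22), (22, 6), (22, 17)}; affine count = 27; |E(F_23)| = 28.

Discriminant check: Δ ∝ 4a³ + 27b² = 4·5³ + 27·19² = 4·125 + 27·361 ≡ 12 (mod 23). Nonzero ⇒ E is nonsingular.
For each x ∈ F_23, compute rhs = x³ + 5·x + 19 mod 23, then count y ∈ F_23 with y² ≡ rhs.
  x = 0: rhs = 19, matching y values: none (0 points).
  x = 1: rhs = 2, matching y values: 5, 18 (2 points).
  x = 2: rhs = 14, matching y values: none (0 points).
  x = 3: rhs = 15, matching y values: none (0 points).
  x = 4: rhs = 11, matching y values: none (0 points).
  x = 5: rhs = 8, matching y values: 10, 13 (2 points).
  x = 6: rhs = 12, matching y values: 9, 14 (2 points).
  x = 7: rhs = 6, matching y values: 11, 12 (2 points).
  x = 8: rhs = 19, matching y values: none (0 points).
  x = 9: rhs = 11, matching y values: none (0 points).
  x = 10: rhs = 11, matching y values: none (0 points).
  x = 11: rhs = 2, matching y values: 5, 18 (2 points).
  x = 12: rhs = 13, matching y values: 6, 17 (2 points).
  x = 13: rhs = 4, matching y values: 2, 21 (2 points).
  x = 14: rhs = 4, matching y values: 2, 21 (2 points).
  x = 15: rhs = 19, matching y values: none (0 points).
  x = 16: rhs = 9, matching y values: 3, 20 (2 points).
  x = 17: rhs = 3, matching y values: 7, 16 (2 points).
  x = 18: rhs = 7, matching y values: none (0 points).
  x = 19: rhs = 4, matching y values: 2, 21 (2 points).
  x = 20: rhs = 0, matching y values: 0 (1 points).
  x = 21: rhs = 1, matching y values: 1, 22 (2 points).
  x = 22: rhs = 13, matching y values: 6, 17 (2 points).
Total affine count: 27.
Full point count |E(F_23)| = 27 + 1 = 28.
Hasse bound: |28 − (23+1)| = |4| = 4 ≤ 2√23 ≈ 9.5917 ✓.


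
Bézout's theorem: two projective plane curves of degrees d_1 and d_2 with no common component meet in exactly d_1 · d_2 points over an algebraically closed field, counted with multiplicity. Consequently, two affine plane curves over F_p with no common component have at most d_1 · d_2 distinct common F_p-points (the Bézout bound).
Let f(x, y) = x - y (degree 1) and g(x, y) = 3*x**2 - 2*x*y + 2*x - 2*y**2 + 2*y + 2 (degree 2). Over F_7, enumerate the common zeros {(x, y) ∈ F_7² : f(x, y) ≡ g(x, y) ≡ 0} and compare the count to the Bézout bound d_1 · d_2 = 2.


Common zeros: ∅; count = 0; Bézout bound = 2.

deg(f) = 1, deg(g) = 2, so Bézout bound = 2.
Scan x ∈ F_7. For each x, list the y ∈ F_7 with f(x, y) ≡ 0 and those with g(x, y) ≡ 0 (mod 7); the common zeros in that column are the intersection.
  x = 0: f ≡ 0 at y ∈ {0}; g ≡ 0 at y ∈ ∅; common: ∅.
  x = 1: f ≡ 0 at y ∈ {1}; g ≡ 0 at y ∈ {0}; common: ∅.
  x = 2: f ≡ 0 at y ∈ {2}; g ≡ 0 at y ∈ {1, 5}; common: ∅.
  x = 3: f ≡ 0 at y ∈ {3}; g ≡ 0 at y ∈ {0, 5}; common: ∅.
  x = 4: f ≡ 0 at y ∈ {4}; g ≡ 0 at y ∈ ∅; common: ∅.
  x = 5: f ≡ 0 at y ∈ {5}; g ≡ 0 at y ∈ {1, 2}; common: ∅.
  x = 6: f ≡ 0 at y ∈ {6}; g ≡ 0 at y ∈ ∅; common: ∅.
Collecting: common zeros = ∅, so the count is 0.
Comparison with the Bézout bound: 0 ≤ 2 = deg(f)·deg(g), as expected for curves with no common component (the affine F_7-count falls short of the bound because intersections may lie at infinity, over extension fields, or carry multiplicity).


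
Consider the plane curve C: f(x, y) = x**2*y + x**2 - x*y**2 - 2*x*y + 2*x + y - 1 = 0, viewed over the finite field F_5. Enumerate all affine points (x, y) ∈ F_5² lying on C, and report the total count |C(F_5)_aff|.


Affine F_5-points: {(0, 1), (3, 1), (3, 2), (4, 2), (4, 4)}; count = 5.

For each of the 25 pairs (x, y) ∈ F_5², evaluate f(x, y) mod 5. Record the zeros.
  x = 0: [0↦4, 1↦0, 2↦1, 3↦2, 4↦3]  zeros at y ∈ {1}
  x = 1: [0↦2, 1↦1, 2↦3, 3↦3, 4↦1]  zeros at y ∈ ∅
  x = 2: [0↦2, 1↦1, 2↦1, 3↦2, 4↦4]  zeros at y ∈ ∅
  x = 3: [0↦4, 1↦0, 2↦0, 3↦4, 4↦2]  zeros at y ∈ {1, 2}
  x = 4: [0↦3, 1↦3, 2↦0, 3↦4, 4↦0]  zeros at y ∈ {2, 4}
Collecting zeros: affine points = {(0, 1), (3, 1), (3, 2), (4, 2), (4, 4)}.
Total count |C(F_5)_aff| = 5.


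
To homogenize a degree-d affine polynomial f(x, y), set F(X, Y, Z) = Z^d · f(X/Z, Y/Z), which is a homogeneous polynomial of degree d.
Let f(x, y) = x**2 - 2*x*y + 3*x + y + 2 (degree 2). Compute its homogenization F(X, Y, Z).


F(X, Y, Z) = X**2 - 2*X*Y + 3*X*Z + Y*Z + 2*Z**2

deg(f) = 2.
Substitute x = X/Z, y = Y/Z into f, then multiply by Z^2.
  monomial 1·x^2·y^0 ↦ 1·X^2·Y^0·Z^0.
  monomial -2·x^1·y^1 ↦ -2·X^1·Y^1·Z^0.
  monomial 3·x^1·y^0 ↦ 3·X^1·Y^0·Z^1.
  monomial 1·x^0·y^1 ↦ 1·X^0·Y^1·Z^1.
  monomial 2·x^0·y^0 ↦ 2·X^0·Y^0·Z^2.
Collecting: F(X, Y, Z) = X**2 - 2*X*Y + 3*X*Z + Y*Z + 2*Z**2.


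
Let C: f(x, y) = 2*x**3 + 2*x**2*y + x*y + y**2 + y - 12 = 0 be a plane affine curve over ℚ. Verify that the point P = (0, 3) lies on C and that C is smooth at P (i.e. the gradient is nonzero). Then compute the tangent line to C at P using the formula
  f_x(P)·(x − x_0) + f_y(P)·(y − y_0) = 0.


Tangent line at P: 3*x + 7*y - 21 = 0.

Step 1: f(0, 3) = 0, so P lies on C.
Step 2: partial derivatives
  f_x(x, y) = 6*x**2 + 4*x*y + y, f_y(x, y) = 2*x**2 + x + 2*y + 1.
  f_x(P) = 3, f_y(P) = 7 (gradient nonzero, so P is smooth).
Step 3: tangent line at P: 3·(x − 0) + 7·(y − 3) = 0.
Expanding: 3*x + 7*y - 21 = 0.


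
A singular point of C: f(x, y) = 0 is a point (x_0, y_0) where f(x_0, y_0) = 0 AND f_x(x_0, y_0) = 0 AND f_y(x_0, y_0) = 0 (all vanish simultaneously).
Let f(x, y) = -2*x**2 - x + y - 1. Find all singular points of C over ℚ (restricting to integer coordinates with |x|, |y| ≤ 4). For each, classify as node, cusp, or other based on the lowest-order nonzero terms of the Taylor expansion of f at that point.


No singular points in the scanned grid; C is smooth there.

Compute partial derivatives:
  f_x = -4*x - 1.
  f_y = 1.
f_y = 1 is a nonzero constant, so f_y never vanishes: no point (x, y) can satisfy f = f_x = f_y = 0. In particular no (x, y) ∈ {−4, ..., 4}² is singular; the curve is smooth.


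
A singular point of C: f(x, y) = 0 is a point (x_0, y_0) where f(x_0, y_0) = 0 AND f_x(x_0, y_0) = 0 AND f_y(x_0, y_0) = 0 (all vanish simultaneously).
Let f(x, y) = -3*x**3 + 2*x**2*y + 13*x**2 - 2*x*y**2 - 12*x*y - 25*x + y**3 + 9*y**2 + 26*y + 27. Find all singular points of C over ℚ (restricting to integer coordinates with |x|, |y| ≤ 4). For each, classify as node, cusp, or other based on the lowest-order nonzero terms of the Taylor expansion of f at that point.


Singular points: {(1, -2)}; classification: cusp.

Compute partial derivatives:
  f_x = -9*x**2 + 4*x*y + 26*x - 2*y**2 - 12*y - 25.
  f_y = 2*x**2 - 4*x*y - 12*x + 3*y**2 + 18*y + 26.
Scan x_0 ∈ {−4, ..., 4}. For each x_0, f_y(x_0, y) is a polynomial in y; find its integer roots y ∈ {−4, ..., 4}, then test f_x and f at those candidates.
  x = -4: f_y(-4, y) = 3*y**2 + 34*y + 106; no integer root y with |y| ≤ 4.
  x = -3: f_y(-3, y) = 3*y**2 + 30*y + 80; no integer root y with |y| ≤ 4.
  x = -2: f_y(-2, y) = 3*y**2 + 26*y + 58; no integer root y with |y| ≤ 4.
  x = -1: f_y(-1, y) = 3*y**2 + 22*y + 40; vanishes at y ∈ {-4}. (-1, -4): f_x = -28 ≠ 0.
  x = 0: f_y(0, y) = 3*y**2 + 18*y + 26; no integer root y with |y| ≤ 4.
  x = 1: f_y(1, y) = 3*y**2 + 14*y + 16; vanishes at y ∈ {-2}. (1, -2): f_x = 0, f = 0 — SINGULAR.
  x = 2: f_y(2, y) = 3*y**2 + 10*y + 10; no integer root y with |y| ≤ 4.
  x = 3: f_y(3, y) = 3*y**2 + 6*y + 8; no integer root y with |y| ≤ 4.
  x = 4: f_y(4, y) = 3*y**2 + 2*y + 10; no integer root y with |y| ≤ 4.
Only singular point on the grid: (1, -2).
Classify: substitute x = 1 + u, y = -2 + v and expand: f = -3*u**3 + 2*u**2*v - 2*u*v**2 + v**3 + v**2.
No constant or linear terms (consistent with a singular point). Quadratic part: v**2. Cubic part: -3*u**3 + 2*u**2*v - 2*u*v**2 + v**3.
The quadratic part v**2 is a perfect square, so there is a single (double) tangent line v = 0, i.e. y = -2. Restricting the cubic part to that line (v = 0) leaves -3*u**3 ≠ 0, so f is not divisible by v and the branch is v² ≈ 3*u**3 to lowest order — this is a cusp.
Classification: cusp.


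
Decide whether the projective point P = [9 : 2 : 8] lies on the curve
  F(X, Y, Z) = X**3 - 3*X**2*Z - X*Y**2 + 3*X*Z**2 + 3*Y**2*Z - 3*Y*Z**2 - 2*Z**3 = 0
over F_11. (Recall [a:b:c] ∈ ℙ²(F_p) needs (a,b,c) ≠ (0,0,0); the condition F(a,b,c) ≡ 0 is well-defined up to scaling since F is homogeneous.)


F(9,2,8) ≡ 1 (mod 11); P is NOT on the curve.

Evaluate F(9, 2, 8) term-by-term (mod 11).
  X**3 ↦ 1·729·1·1 = 729
  -3*X**2*Z ↦ -3·81·1·8 = -1944
  -X*Y**2 ↦ -1·9·4·1 = -36
  3*X*Z**2 ↦ 3·9·1·64 = 1728
  3*Y**2*Z ↦ 3·1·4·8 = 96
  -3*Y*Z**2 ↦ -3·1·2·64 = -384
  -2*Z**3 ↦ -2·1·1·512 = -1024
Sum: F(9, 2, 8) = (729) + (-1944) + (-36) + (1728) + (96) + (-384) + (-1024) = -835.
Reducing mod 11: -835 ≡ 1 (mod 11).
Since F(a, b, c) ≡ 1 ≠ 0 (mod 11), P does NOT lie on the curve.


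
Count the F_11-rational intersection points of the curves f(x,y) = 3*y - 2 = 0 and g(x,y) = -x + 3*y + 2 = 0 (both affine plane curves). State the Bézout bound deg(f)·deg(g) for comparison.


Common zeros: {(4, 8)}; count = 1; Bézout bound = 1.

deg(f) = 1, deg(g) = 1, so Bézout bound = 1.
Scan x ∈ F_11. For each x, list the y ∈ F_11 with f(x, y) ≡ 0 and those with g(x, y) ≡ 0 (mod 11); the common zeros in that column are the intersection.
  x = 0: f ≡ 0 at y ∈ {8}; g ≡ 0 at y ∈ {3}; common: ∅.
  x = 1: f ≡ 0 at y ∈ {8}; g ≡ 0 at y ∈ {7}; common: ∅.
  x = 2: f ≡ 0 at y ∈ {8}; g ≡ 0 at y ∈ {0}; common: ∅.
  x = 3: f ≡ 0 at y ∈ {8}; g ≡ 0 at y ∈ {4}; common: ∅.
  x = 4: f ≡ 0 at y ∈ {8}; g ≡ 0 at y ∈ {8}; common: {8}.
  x = 5: f ≡ 0 at y ∈ {8}; g ≡ 0 at y ∈ {1}; common: ∅.
  x = 6: f ≡ 0 at y ∈ {8}; g ≡ 0 at y ∈ {5}; common: ∅.
  x = 7: f ≡ 0 at y ∈ {8}; g ≡ 0 at y ∈ {9}; common: ∅.
  x = 8: f ≡ 0 at y ∈ {8}; g ≡ 0 at y ∈ {2}; common: ∅.
  x = 9: f ≡ 0 at y ∈ {8}; g ≡ 0 at y ∈ {6}; common: ∅.
  x = 10: f ≡ 0 at y ∈ {8}; g ≡ 0 at y ∈ {10}; common: ∅.
Collecting: common zeros = {(4, 8)}, so the count is 1.
Comparison with the Bézout bound: 1 ≤ 1 = deg(f)·deg(g), as expected for curves with no common component (the bound is attained).


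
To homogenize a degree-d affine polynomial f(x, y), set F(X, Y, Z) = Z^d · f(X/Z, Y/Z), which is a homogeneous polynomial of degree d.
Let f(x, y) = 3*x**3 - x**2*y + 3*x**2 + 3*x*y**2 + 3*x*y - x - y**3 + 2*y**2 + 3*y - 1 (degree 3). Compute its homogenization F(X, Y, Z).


F(X, Y, Z) = 3*X**3 - X**2*Y + 3*X**2*Z + 3*X*Y**2 + 3*X*Y*Z - X*Z**2 - Y**3 + 2*Y**2*Z + 3*Y*Z**2 - Z**3

deg(f) = 3.
Substitute x = X/Z, y = Y/Z into f, then multiply by Z^3.
  monomial 3·x^3·y^0 ↦ 3·X^3·Y^0·Z^0.
  monomial -1·x^2·y^1 ↦ -1·X^2·Y^1·Z^0.
  monomial 3·x^2·y^0 ↦ 3·X^2·Y^0·Z^1.
  monomial 3·x^1·y^2 ↦ 3·X^1·Y^2·Z^0.
  monomial 3·x^1·y^1 ↦ 3·X^1·Y^1·Z^1.
  monomial -1·x^1·y^0 ↦ -1·X^1·Y^0·Z^2.
  monomial -1·x^0·y^3 ↦ -1·X^0·Y^3·Z^0.
  monomial 2·x^0·y^2 ↦ 2·X^0·Y^2·Z^1.
  monomial 3·x^0·y^1 ↦ 3·X^0·Y^1·Z^2.
  monomial -1·x^0·y^0 ↦ -1·X^0·Y^0·Z^3.
Collecting: F(X, Y, Z) = 3*X**3 - X**2*Y + 3*X**2*Z + 3*X*Y**2 + 3*X*Y*Z - X*Z**2 - Y**3 + 2*Y**2*Z + 3*Y*Z**2 - Z**3.


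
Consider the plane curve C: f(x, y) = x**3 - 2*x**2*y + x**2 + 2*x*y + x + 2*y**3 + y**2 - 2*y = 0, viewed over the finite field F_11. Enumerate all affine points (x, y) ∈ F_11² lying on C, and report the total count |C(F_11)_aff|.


Affine F_11-points: {(0, 0), (2, 1), (2, 2), (3, 9), (4, 6), (5, 5), (6, 2), (6, 4), (6, 10), (7, 10), (8, 1), (10, 3)}; count = 12.

For each of the 121 pairs (x, y) ∈ F_11², evaluate f(x, y) mod 11. Record the zeros.
  x = 0: [0↦0, 1↦1, 2↦5, 3↦2, 4↦4, 5↦1, 6↦5, 7↦6, 8↦5, 9↦3, 10↦1]  zeros at y ∈ {0}
  x = 1: [0↦3, 1↦4, 2↦8, 3↦5, 4↦7, 5↦4, 6↦8, 7↦9, 8↦8, 9↦6, 10↦4]  zeros at y ∈ ∅
  x = 2: [0↦3, 1↦0, 2↦0, 3↦4, 4↦2, 5↦6, 6↦6, 7↦3, 8↦9, 9↦3, 10↦8]  zeros at y ∈ {1, 2}
  x = 3: [0↦6, 1↦6, 2↦9, 3↦5, 4↦6, 5↦2, 6↦5, 7↦5, 8↦3, 9↦0, 10↦8]  zeros at y ∈ {9}
  x = 4: [0↦7, 1↦6, 2↦8, 3↦3, 4↦3, 5↦9, 6↦0, 7↦10, 8↦7, 9↦3, 10↦10]  zeros at y ∈ {6}
  x = 5: [0↦1, 1↦6, 2↦3, 3↦4, 4↦10, 5↦0, 6↦8, 7↦2, 8↦5, 9↦7, 10↦9]  zeros at y ∈ {5}
  x = 6: [0↦5, 1↦1, 2↦0, 3↦3, 4↦0, 5↦3, 6↦2, 7↦9, 8↦3, 9↦7, 10↦0]  zeros at y ∈ {2, 4, 10}
  x = 7: [0↦3, 1↦8, 2↦5, 3↦6, 4↦1, 5↦2, 6↦10, 7↦4, 8↦7, 9↦9, 10↦0]  zeros at y ∈ {10}
  x = 8: [0↦1, 1↦0, 2↦2, 3↦8, 4↦8, 5↦3, 6↦5, 7↦4, 8↦1, 9↦8, 10↦4]  zeros at y ∈ {1}
  x = 9: [0↦5, 1↦5, 2↦8, 3↦4, 4↦5, 5↦1, 6↦4, 7↦4, 8↦2, 9↦10, 10↦7]  zeros at y ∈ ∅
  x = 10: [0↦10, 1↦7, 2↦7, 3↦0, 4↦9, 5↦2, 6↦2, 7↦10, 8↦5, 9↦10, 10↦4]  zeros at y ∈ {3}
Collecting zeros: affine points = {(0, 0), (2, 1), (2, 2), (3, 9), (4, 6), (5, 5), (6, 2), (6, 4), (6, 10), (7, 10), (8, 1), (10, 3)}.
Total count |C(F_11)_aff| = 12.


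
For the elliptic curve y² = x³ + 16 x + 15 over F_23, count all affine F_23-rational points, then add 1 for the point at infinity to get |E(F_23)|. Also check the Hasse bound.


Affine points = {(1, 3), (1, 20), (2, 3), (2, 20), (5, 6), (5, 17), (10, 5), (10, 18), (11, 2), (11, 21), (12, 7), (12, 16), (14, 4), (14, 19), (17, 5), (17, 18), (19, 5), (19, 18), (20, 3), (20, 20)}; affine count = 20; |E(F_23)| = 21.

Discriminant check: Δ ∝ 4a³ + 27b² = 4·16³ + 27·15² = 4·4096 + 27·225 ≡ 11 (mod 23). Nonzero ⇒ E is nonsingular.
For each x ∈ F_23, compute rhs = x³ + 16·x + 15 mod 23, then count y ∈ F_23 with y² ≡ rhs.
  x = 0: rhs = 15, matching y values: none (0 points).
  x = 1: rhs = 9, matching y values: 3, 20 (2 points).
  x = 2: rhs = 9, matching y values: 3, 20 (2 points).
  x = 3: rhs = 21, matching y values: none (0 points).
  x = 4: rhs = 5, matching y values: none (0 points).
  x = 5: rhs = 13, matching y values: 6, 17 (2 points).
  x = 6: rhs = 5, matching y values: none (0 points).
  x = 7: rhs = 10, matching y values: none (0 points).
  x = 8: rhs = 11, matching y values: none (0 points).
  x = 9: rhs = 14, matching y values: none (0 points).
  x = 10: rhs = 2, matching y values: 5, 18 (2 points).
  x = 11: rhs = 4, matching y values: 2, 21 (2 points).
  x = 12: rhs = 3, matching y values: 7, 16 (2 points).
  x = 13: rhs = 5, matching y values: none (0 points).
  x = 14: rhs = 16, matching y values: 4, 19 (2 points).
  x = 15: rhs = 19, matching y values: none (0 points).
  x = 16: rhs = 20, matching y values: none (0 points).
  x = 17: rhs = 2, matching y values: 5, 18 (2 points).
  x = 18: rhs = 17, matching y values: none (0 points).
  x = 19: rhs = 2, matching y values: 5, 18 (2 points).
  x = 20: rhs = 9, matching y values: 3, 20 (2 points).
  x = 21: rhs = 21, matching y values: none (0 points).
  x = 22: rhs = 21, matching y values: none (0 points).
Total affine count: 20.
Full point count |E(F_23)| = 20 + 1 = 21.
Hasse bound: |21 − (23+1)| = |-3| = 3 ≤ 2√23 ≈ 9.5917 ✓.


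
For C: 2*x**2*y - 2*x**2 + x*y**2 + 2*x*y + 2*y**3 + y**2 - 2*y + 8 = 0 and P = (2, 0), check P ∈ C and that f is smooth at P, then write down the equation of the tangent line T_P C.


Tangent line at P: -8*x + 10*y + 16 = 0.

Step 1: f(2, 0) = 0, so P lies on C.
Step 2: partial derivatives
  f_x(x, y) = 4*x*y - 4*x + y**2 + 2*y, f_y(x, y) = 2*x**2 + 2*x*y + 2*x + 6*y**2 + 2*y - 2.
  f_x(P) = -8, f_y(P) = 10 (gradient nonzero, so P is smooth).
Step 3: tangent line at P: -8·(x − 2) + 10·(y − 0) = 0.
Expanding: -8*x + 10*y + 16 = 0.


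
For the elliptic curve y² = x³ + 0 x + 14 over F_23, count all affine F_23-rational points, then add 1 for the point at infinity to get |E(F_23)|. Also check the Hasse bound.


Affine points = {(3, 8), (3, 15), (4, 3), (4, 20), (5, 1), (5, 22), (6, 0), (7, 9), (7, 14), (10, 5), (10, 18), (13, 7), (13, 16), (15, 10), (15, 13), (16, 4), (16, 19), (18, 2), (18, 21), (21, 11), (21, 12), (22, 6), (22, 17)}; affine count = 23; |E(F_23)| = 24.

Discriminant check: Δ ∝ 4a³ + 27b² = 4·0³ + 27·14² = 4·0 + 27·196 ≡ 2 (mod 23). Nonzero ⇒ E is nonsingular.
For each x ∈ F_23, compute rhs = x³ + 0·x + 14 mod 23, then count y ∈ F_23 with y² ≡ rhs.
  x = 0: rhs = 14, matching y values: none (0 points).
  x = 1: rhs = 15, matching y values: none (0 points).
  x = 2: rhs = 22, matching y values: none (0 points).
  x = 3: rhs = 18, matching y values: 8, 15 (2 points).
  x = 4: rhs = 9, matching y values: 3, 20 (2 points).
  x = 5: rhs = 1, matching y values: 1, 22 (2 points).
  x = 6: rhs = 0, matching y values: 0 (1 points).
  x = 7: rhs = 12, matching y values: 9, 14 (2 points).
  x = 8: rhs = 20, matching y values: none (0 points).
  x = 9: rhs = 7, matching y values: none (0 points).
  x = 10: rhs = 2, matching y values: 5, 18 (2 points).
  x = 11: rhs = 11, matching y values: none (0 points).
  x = 12: rhs = 17, matching y values: none (0 points).
  x = 13: rhs = 3, matching y values: 7, 16 (2 points).
  x = 14: rhs = 21, matching y values: none (0 points).
  x = 15: rhs = 8, matching y values: 10, 13 (2 points).
  x = 16: rhs = 16, matching y values: 4, 19 (2 points).
  x = 17: rhs = 5, matching y values: none (0 points).
  x = 18: rhs = 4, matching y values: 2, 21 (2 points).
  x = 19: rhs = 19, matching y values: none (0 points).
  x = 20: rhs = 10, matching y values: none (0 points).
  x = 21: rhs = 6, matching y values: 11, 12 (2 points).
  x = 22: rhs = 13, matching y values: 6, 17 (2 points).
Total affine count: 23.
Full point count |E(F_23)| = 23 + 1 = 24.
Hasse bound: |24 − (23+1)| = |0| = 0 ≤ 2√23 ≈ 9.5917 ✓.


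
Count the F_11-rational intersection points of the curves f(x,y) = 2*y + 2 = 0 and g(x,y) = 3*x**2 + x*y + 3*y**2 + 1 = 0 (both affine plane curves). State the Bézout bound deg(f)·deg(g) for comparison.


Common zeros: ∅; count = 0; Bézout bound = 2.

deg(f) = 1, deg(g) = 2, so Bézout bound = 2.
Scan x ∈ F_11. For each x, list the y ∈ F_11 with f(x, y) ≡ 0 and those with g(x, y) ≡ 0 (mod 11); the common zeros in that column are the intersection.
  x = 0: f ≡ 0 at y ∈ {10}; g ≡ 0 at y ∈ ∅; common: ∅.
  x = 1: f ≡ 0 at y ∈ {10}; g ≡ 0 at y ∈ ∅; common: ∅.
  x = 2: f ≡ 0 at y ∈ {10}; g ≡ 0 at y ∈ ∅; common: ∅.
  x = 3: f ≡ 0 at y ∈ {10}; g ≡ 0 at y ∈ {4, 6}; common: ∅.
  x = 4: f ≡ 0 at y ∈ {10}; g ≡ 0 at y ∈ {3}; common: ∅.
  x = 5: f ≡ 0 at y ∈ {10}; g ≡ 0 at y ∈ {5, 8}; common: ∅.
  x = 6: f ≡ 0 at y ∈ {10}; g ≡ 0 at y ∈ {3, 6}; common: ∅.
  x = 7: f ≡ 0 at y ∈ {10}; g ≡ 0 at y ∈ {8}; common: ∅.
  x = 8: f ≡ 0 at y ∈ {10}; g ≡ 0 at y ∈ {5, 7}; common: ∅.
  x = 9: f ≡ 0 at y ∈ {10}; g ≡ 0 at y ∈ ∅; common: ∅.
  x = 10: f ≡ 0 at y ∈ {10}; g ≡ 0 at y ∈ ∅; common: ∅.
Collecting: common zeros = ∅, so the count is 0.
Comparison with the Bézout bound: 0 ≤ 2 = deg(f)·deg(g), as expected for curves with no common component (the affine F_11-count falls short of the bound because intersections may lie at infinity, over extension fields, or carry multiplicity).


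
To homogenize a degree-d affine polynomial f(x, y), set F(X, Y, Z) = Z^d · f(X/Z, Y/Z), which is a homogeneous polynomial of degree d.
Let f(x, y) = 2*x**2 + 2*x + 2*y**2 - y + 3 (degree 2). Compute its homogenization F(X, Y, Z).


F(X, Y, Z) = 2*X**2 + 2*X*Z + 2*Y**2 - Y*Z + 3*Z**2

deg(f) = 2.
Substitute x = X/Z, y = Y/Z into f, then multiply by Z^2.
  monomial 2·x^2·y^0 ↦ 2·X^2·Y^0·Z^0.
  monomial 2·x^1·y^0 ↦ 2·X^1·Y^0·Z^1.
  monomial 2·x^0·y^2 ↦ 2·X^0·Y^2·Z^0.
  monomial -1·x^0·y^1 ↦ -1·X^0·Y^1·Z^1.
  monomial 3·x^0·y^0 ↦ 3·X^0·Y^0·Z^2.
Collecting: F(X, Y, Z) = 2*X**2 + 2*X*Z + 2*Y**2 - Y*Z + 3*Z**2.


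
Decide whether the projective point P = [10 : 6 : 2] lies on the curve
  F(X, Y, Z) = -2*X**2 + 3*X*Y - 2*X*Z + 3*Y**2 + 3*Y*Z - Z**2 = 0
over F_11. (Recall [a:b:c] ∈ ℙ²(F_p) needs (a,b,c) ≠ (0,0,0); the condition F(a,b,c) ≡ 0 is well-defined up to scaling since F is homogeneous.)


F(10,6,2) ≡ 3 (mod 11); P is NOT on the curve.

Evaluate F(10, 6, 2) term-by-term (mod 11).
  -2*X**2 ↦ -2·100·1·1 = -200
  3*X*Y ↦ 3·10·6·1 = 180
  -2*X*Z ↦ -2·10·1·2 = -40
  3*Y**2 ↦ 3·1·36·1 = 108
  3*Y*Z ↦ 3·1·6·2 = 36
  -Z**2 ↦ -1·1·1·4 = -4
Sum: F(10, 6, 2) = (-200) + (180) + (-40) + (108) + (36) + (-4) = 80.
Reducing mod 11: 80 ≡ 3 (mod 11).
Since F(a, b, c) ≡ 3 ≠ 0 (mod 11), P does NOT lie on the curve.
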